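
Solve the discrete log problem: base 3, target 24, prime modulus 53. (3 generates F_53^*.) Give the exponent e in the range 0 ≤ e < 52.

44

Baby-step giant-step with m = ceil(sqrt(52)) = 8.
Baby table (3^j mod 53 for j=0..7):
  0:1  1:3  2:9  3:27  4:28  5:31  6:40  7:14
Giant step factor: 3^(-8) ≡ 24 (mod 53).
Scan 24·24^i mod 53 for i = 0, 1, …:
  i=0: 24   i=1: 46   i=2: 44   i=3: 49
  i=4: 10   i=5: 28
Match at i=5, j=4: e = 5·8 + 4 = 44.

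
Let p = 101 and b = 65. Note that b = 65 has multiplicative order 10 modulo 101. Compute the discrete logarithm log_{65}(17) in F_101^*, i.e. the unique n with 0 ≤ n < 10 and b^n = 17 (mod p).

7

Successive powers of 65 modulo 101:
  65^0=1  65^1=65  65^2=84  65^3=6  65^4=87  65^5=100
  65^6=36  65^7=17
So 65^7 ≡ 17 (mod 101), giving n = 7.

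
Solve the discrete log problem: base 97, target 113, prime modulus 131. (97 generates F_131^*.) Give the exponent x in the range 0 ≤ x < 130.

120

Baby-step giant-step with m = ceil(sqrt(130)) = 12.
Baby table (97^j mod 131 for j=0..11):
  0:1  1:97  2:108  3:127  4:5  5:92  6:16  7:111
  8:25  9:67  10:80  11:31
Giant step factor: 97^(-12) ≡ 109 (mod 131).
Scan 113·109^i mod 131 for i = 0, 1, …:
  i=0: 113   i=1: 3   i=2: 65   i=3: 11
  i=4: 20   i=5: 84   i=6: 117   i=7: 46
  i=8: 36   i=9: 125   i=10: 1
Match at i=10, j=0: x = 10·12 + 0 = 120.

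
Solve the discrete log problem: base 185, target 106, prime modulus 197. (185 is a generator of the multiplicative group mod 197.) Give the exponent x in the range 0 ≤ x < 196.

17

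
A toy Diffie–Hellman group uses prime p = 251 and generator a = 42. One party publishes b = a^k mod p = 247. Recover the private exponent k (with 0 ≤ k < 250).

155

Baby-step giant-step with m = ceil(sqrt(250)) = 16.
Baby table (42^j mod 251 for j=0..15):
  0:1  1:42  2:7  3:43  4:49  5:50  6:92  7:99
  8:142  9:191  10:241  11:82  12:181  13:72  14:12  15:2
Giant step factor: 42^(-16) ≡ 3 (mod 251).
Scan 247·3^i mod 251 for i = 0, 1, …:
  i=0: 247   i=1: 239   i=2: 215   i=3: 143
  i=4: 178   i=5: 32   i=6: 96   i=7: 37
  i=8: 111   i=9: 82
Match at i=9, j=11: k = 9·16 + 11 = 155.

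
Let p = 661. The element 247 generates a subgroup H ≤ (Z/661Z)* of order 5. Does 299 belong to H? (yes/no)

no

⟨247⟩ has order 5; its elements mod 661 are {1, 197, 247, 406, 471}.
299 is not in this set.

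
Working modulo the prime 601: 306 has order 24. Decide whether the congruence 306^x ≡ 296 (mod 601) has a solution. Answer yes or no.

no

⟨306⟩ has order 24; its elements mod 601 are {1, 5, 24, 25, 59, 120, 125, 132, 163, 214, 273, 295, 306, 328, 387, 438, 469, 476, 481, 542, 576, 577, 596, 600}.
296 is not in this set.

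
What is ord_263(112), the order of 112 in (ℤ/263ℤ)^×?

262

The order of 112 must divide p − 1 = 262 = 2 · 131.
Divisors: 1, 2, 131, 262.
Check each in increasing order: 112^1 ≡ 112;  112^2 ≡ 183;  112^131 ≡ 262;  112^262 ≡ 1.
Smallest exponent giving 1 is 262.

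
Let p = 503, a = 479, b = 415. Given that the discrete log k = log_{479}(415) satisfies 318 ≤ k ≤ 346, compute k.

Compute 479^318 mod 503 = 346, then multiply by 479 repeatedly:
  479^318=346  479^319=247  479^320=108  479^321=426  479^322=339
  479^323=415
Found 415 at exponent 323.

323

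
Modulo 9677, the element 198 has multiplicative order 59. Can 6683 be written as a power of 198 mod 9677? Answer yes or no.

6683 ∈ ⟨198⟩ iff 6683^59 ≡ 1 (mod 9677), since |⟨198⟩| = 59.
6683^59 mod 9677 = 1.
Since 1 = 1, 6683 lies in the subgroup.

yes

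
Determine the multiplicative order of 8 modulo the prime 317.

316

The order of 8 must divide p − 1 = 316 = 2^2 · 79.
Divisors: 1, 2, 4, 79, 158, 316.
Check each in increasing order: 8^1 ≡ 8;  8^2 ≡ 64;  8^4 ≡ 292;  8^79 ≡ 114;  8^158 ≡ 316;  8^316 ≡ 1.
Smallest exponent giving 1 is 316.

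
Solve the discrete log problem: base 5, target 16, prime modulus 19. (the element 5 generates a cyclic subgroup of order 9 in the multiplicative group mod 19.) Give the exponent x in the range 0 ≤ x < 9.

7

Successive powers of 5 modulo 19:
  5^0=1  5^1=5  5^2=6  5^3=11  5^4=17  5^5=9
  5^6=7  5^7=16
So 5^7 ≡ 16 (mod 19), giving x = 7.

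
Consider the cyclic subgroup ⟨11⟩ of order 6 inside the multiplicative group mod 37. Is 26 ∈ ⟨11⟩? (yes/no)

yes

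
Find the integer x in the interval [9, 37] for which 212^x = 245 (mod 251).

12

Compute 212^9 mod 251 = 242, then multiply by 212 repeatedly:
  212^9=242  212^10=100  212^11=116  212^12=245
Found 245 at exponent 12.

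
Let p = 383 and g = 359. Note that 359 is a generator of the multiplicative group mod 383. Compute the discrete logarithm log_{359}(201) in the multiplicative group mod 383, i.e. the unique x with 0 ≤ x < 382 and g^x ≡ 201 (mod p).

Baby-step giant-step with m = ceil(sqrt(382)) = 20.
Baby table (359^j mod 383 for j=0..19):
  0:1  1:359  2:193  3:347  4:98  5:329  6:147  7:302
  8:29  9:70  10:235  11:105  12:161  13:349  14:50  15:332
  16:75  17:115  18:304  19:364
Giant step factor: 359^(-20) ≡ 21 (mod 383).
Scan 201·21^i mod 383 for i = 0, 1, …:
  i=0: 201   i=1: 8   i=2: 168   i=3: 81
  i=4: 169   i=5: 102   i=6: 227   i=7: 171
  i=8: 144   i=9: 343   i=10: 309   i=11: 361
  i=12: 304
Match at i=12, j=18: x = 12·20 + 18 = 258.

258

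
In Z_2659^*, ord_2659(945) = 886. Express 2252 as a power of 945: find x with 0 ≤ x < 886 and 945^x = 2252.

688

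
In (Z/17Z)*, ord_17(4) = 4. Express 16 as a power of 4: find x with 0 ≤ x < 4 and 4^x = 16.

Successive powers of 4 modulo 17:
  4^0=1  4^1=4  4^2=16
So 4^2 ≡ 16 (mod 17), giving x = 2.

2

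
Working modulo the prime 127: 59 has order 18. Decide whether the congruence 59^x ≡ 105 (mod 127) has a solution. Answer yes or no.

yes

105 ∈ ⟨59⟩ iff 105^18 ≡ 1 (mod 127), since |⟨59⟩| = 18.
105^18 mod 127 = 1.
Since 1 = 1, 105 lies in the subgroup.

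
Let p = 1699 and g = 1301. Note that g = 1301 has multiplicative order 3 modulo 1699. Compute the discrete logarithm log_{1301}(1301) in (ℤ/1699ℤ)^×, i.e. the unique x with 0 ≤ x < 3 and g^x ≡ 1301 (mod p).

1

Successive powers of 1301 modulo 1699:
  1301^0=1  1301^1=1301
So 1301^1 ≡ 1301 (mod 1699), giving x = 1.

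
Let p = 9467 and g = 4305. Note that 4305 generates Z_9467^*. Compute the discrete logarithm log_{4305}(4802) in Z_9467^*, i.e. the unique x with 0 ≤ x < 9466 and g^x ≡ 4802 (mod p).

4131

Baby-step giant-step with m = ceil(sqrt(9466)) = 98.
Baby table (4305^j mod 9467 for j=0..97):
  0:1  1:4305  2:6106  3:5938  4:2190  5:8285  6:4736  7:6029
  8:5798  9:5378  10:5475  11:6512  12:2373  13:872  14:5028  15:3978
  16:8954  17:6813  18:1199  19:2180  20:3103  21:478  22:3451  23:2832
  24:7731  25:5450  26:3024  27:1195  28:3894  29:7080  30:5127  31:4158
  32:7560  33:7721  34:268  35:8233  36:8084  37:928  38:9433  39:5102
  40:670  41:6382  42:1276  43:2320  44:9382  45:3288  46:1675  47:6488
  48:3190  49:5800  50:4521  51:8220  52:8921  53:6753  54:7975  55:5033
  56:6569  57:1616  58:8102  59:2682  60:5737  61:7849  62:2222  63:4040
  64:1321  65:6705  66:142  67:5422  68:5555  69:633  70:8036  71:2562
  72:355  73:4088  74:9154  75:6316  76:1156  77:6405  78:5621  79:753
  80:3951  81:6323  82:2890  83:1812  84:9319  85:6616  86:5144  87:1607
  88:7225  89:4530  90:9097  91:7073  92:3393  93:8751  94:3862  95:1858
  96:8542  97:3482
Giant step factor: 4305^(-98) ≡ 3356 (mod 9467).
Scan 4802·3356^i mod 9467 for i = 0, 1, …:
  i=0: 4802   i=1: 2678   i=2: 3185   i=3: 617
  i=4: 6846   i=5: 8234   i=6: 8598   i=7: 8939
  i=8: 7828   i=9: 9310     …   i=41: 2997
  i=42: 3978
Match at i=42, j=15: x = 42·98 + 15 = 4131.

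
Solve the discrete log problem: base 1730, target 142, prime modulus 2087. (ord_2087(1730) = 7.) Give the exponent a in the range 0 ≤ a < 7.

Successive powers of 1730 modulo 2087:
  1730^0=1  1730^1=1730  1730^2=142
So 1730^2 ≡ 142 (mod 2087), giving a = 2.

2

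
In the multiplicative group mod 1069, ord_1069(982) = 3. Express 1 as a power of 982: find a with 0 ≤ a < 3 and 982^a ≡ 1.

0

Successive powers of 982 modulo 1069:
  982^0=1
So 982^0 ≡ 1 (mod 1069), giving a = 0.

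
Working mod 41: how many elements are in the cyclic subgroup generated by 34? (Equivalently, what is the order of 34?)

The order of 34 must divide p − 1 = 40 = 2^3 · 5.
Divisors: 1, 2, 4, 5, 8, 10, 20, 40.
Check each in increasing order: 34^1 ≡ 34;  34^2 ≡ 8;  34^4 ≡ 23;  34^5 ≡ 3;  34^8 ≡ 37;  34^10 ≡ 9;  34^20 ≡ 40;  34^40 ≡ 1.
Smallest exponent giving 1 is 40.

40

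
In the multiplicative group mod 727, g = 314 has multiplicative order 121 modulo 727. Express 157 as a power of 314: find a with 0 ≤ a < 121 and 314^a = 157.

26

Successive powers of 314 modulo 727:
  314^0=1  314^1=314  314^2=451  314^3=576  314^4=568  314^5=237
  314^6=264  314^7=18  314^8=563  314^9=121  314^10=190  314^11=46
  314^12=631  314^13=390  314^14=324  314^15=683  314^16=724  314^17=512
  314^18=101  314^19=453  314^20=477  314^21=16  314^22=662  314^23=673
  314^24=492  314^25=364  314^26=157
So 314^26 ≡ 157 (mod 727), giving a = 26.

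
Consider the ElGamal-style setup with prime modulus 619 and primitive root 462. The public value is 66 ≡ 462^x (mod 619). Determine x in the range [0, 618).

41

Baby-step giant-step with m = ceil(sqrt(618)) = 25.
Baby table (462^j mod 619 for j=0..24):
  0:1  1:462  2:508  3:95  4:560  5:597  6:359  7:585
  8:386  9:60  10:484  11:149  12:129  13:174  14:537  15:494
  16:436  17:257  18:505  19:566  20:274  21:312  22:536  23:32
  24:547
Giant step factor: 462^(-25) ≡ 363 (mod 619).
Scan 66·363^i mod 619 for i = 0, 1, …:
  i=0: 66   i=1: 436
Match at i=1, j=16: x = 1·25 + 16 = 41.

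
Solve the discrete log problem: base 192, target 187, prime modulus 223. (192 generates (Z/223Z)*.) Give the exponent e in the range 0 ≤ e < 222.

221

Baby-step giant-step with m = ceil(sqrt(222)) = 15.
Baby table (192^j mod 223 for j=0..14):
  0:1  1:192  2:69  3:91  4:78  5:35  6:30  7:185
  8:63  9:54  10:110  11:158  12:8  13:198  14:106
Giant step factor: 192^(-15) ≡ 189 (mod 223).
Scan 187·189^i mod 223 for i = 0, 1, …:
  i=0: 187   i=1: 109   i=2: 85   i=3: 9
  i=4: 140   i=5: 146   i=6: 165   i=7: 188
  i=8: 75   i=9: 126     …   i=13: 179
  i=14: 158
Match at i=14, j=11: e = 14·15 + 11 = 221.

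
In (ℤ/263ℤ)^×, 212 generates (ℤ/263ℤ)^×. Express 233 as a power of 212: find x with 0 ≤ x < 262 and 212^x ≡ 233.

148

Baby-step giant-step with m = ceil(sqrt(262)) = 17.
Baby table (212^j mod 263 for j=0..16):
  0:1  1:212  2:234  3:164  4:52  5:241  6:70  7:112
  8:74  9:171  10:221  11:38  12:166  13:213  14:183  15:135
  16:216
Giant step factor: 212^(-17) ≡ 114 (mod 263).
Scan 233·114^i mod 263 for i = 0, 1, …:
  i=0: 233   i=1: 262   i=2: 149   i=3: 154
  i=4: 198   i=5: 217   i=6: 16   i=7: 246
  i=8: 166
Match at i=8, j=12: x = 8·17 + 12 = 148.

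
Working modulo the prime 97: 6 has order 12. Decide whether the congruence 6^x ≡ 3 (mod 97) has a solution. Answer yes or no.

⟨6⟩ has order 12; its elements mod 97 are {1, 6, 16, 22, 35, 36, 61, 62, 75, 81, 91, 96}.
3 is not in this set.

no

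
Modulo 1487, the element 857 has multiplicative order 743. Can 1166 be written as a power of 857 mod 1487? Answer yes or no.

no

1166 ∈ ⟨857⟩ iff 1166^743 ≡ 1 (mod 1487), since |⟨857⟩| = 743.
1166^743 mod 1487 = 1486.
Since 1486 ≠ 1, 1166 does not lie in the subgroup.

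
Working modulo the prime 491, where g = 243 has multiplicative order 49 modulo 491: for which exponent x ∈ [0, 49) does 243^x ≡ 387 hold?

12

Baby-step giant-step with m = ceil(sqrt(49)) = 7.
Baby table (243^j mod 491 for j=0..6):
  0:1  1:243  2:129  3:414  4:438  5:378  6:37
Giant step factor: 243^(-7) ≡ 138 (mod 491).
Scan 387·138^i mod 491 for i = 0, 1, …:
  i=0: 387   i=1: 378
Match at i=1, j=5: x = 1·7 + 5 = 12.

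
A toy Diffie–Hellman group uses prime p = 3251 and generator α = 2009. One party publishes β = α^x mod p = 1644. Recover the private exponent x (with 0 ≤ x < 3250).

1208

Baby-step giant-step with m = ceil(sqrt(3250)) = 58.
Baby table (2009^j mod 3251 for j=0..57):
  0:1  1:2009  2:1590  3:1828  4:2073  5:126  6:2807  7:2029
  8:2758  9:1118  10:2872  11:2574  12:2076  13:2902  14:1075  15:1011
  16:2475  17:1496  18:1540  19:2159  20:597  21:3005  22:3189  23:2231
  24:2201  25:449  26:1514  27:1941  28:1520  29:991  30:1307  31:2206
  32:741  33:2962  34:1328  35:2132  36:1621  37:2338  38:2598  39:1527
  40:2050  41:2684  42:1998  43:2248  44:593  45:1471  46:80  47:1421
  48:411  49:3196  50:39  51:327  52:241  53:3021  54:2823  55:1663
  56:2190  57:1107
Giant step factor: 2009^(-58) ≡ 2983 (mod 3251).
Scan 1644·2983^i mod 3251 for i = 0, 1, …:
  i=0: 1644   i=1: 1544   i=2: 2336   i=3: 1395
  i=4: 5   i=5: 1911   i=6: 1510   i=7: 1695
  i=8: 880   i=9: 1483     …   i=19: 884
  i=20: 411
Match at i=20, j=48: x = 20·58 + 48 = 1208.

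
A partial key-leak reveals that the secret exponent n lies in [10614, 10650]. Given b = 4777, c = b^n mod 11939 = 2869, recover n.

10650

Compute 4777^10614 mod 11939 = 9637, then multiply by 4777 repeatedly:
  4777^10614=9637  4777^10615=11104  4777^10616=10770  4777^10617=3139  4777^10618=11558
  4777^10619=6630  4777^10620=9282  4777^10621=10607  4777^10622=523  4777^10623=3120
  4777^10624=4368  4777^10625=8503  4777^10626=2353  4777^10627=5682  4777^10628=5567
  4777^10629=5406  4777^10630=405  4777^10631=567  4777^10632=10345  4777^10633=2544
  4777^10634=10725  4777^10635=3076  4777^10636=9082  4777^10637=10327  4777^10638=131
  4777^10639=4959  4777^10640=2167  4777^10641=646  4777^10642=5680  4777^10643=7952
  4777^10644=8745  4777^10645=304  4777^10646=7589  4777^10647=5849  4777^10648=3413
  4777^10649=7166  4777^10650=2869
Found 2869 at exponent 10650.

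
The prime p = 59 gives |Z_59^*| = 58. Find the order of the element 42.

58

The order of 42 must divide p − 1 = 58 = 2 · 29.
Divisors: 1, 2, 29, 58.
Check each in increasing order: 42^1 ≡ 42;  42^2 ≡ 53;  42^29 ≡ 58;  42^58 ≡ 1.
Smallest exponent giving 1 is 58.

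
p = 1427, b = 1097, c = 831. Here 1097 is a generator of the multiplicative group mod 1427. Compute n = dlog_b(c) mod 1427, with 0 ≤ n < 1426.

1353

Baby-step giant-step with m = ceil(sqrt(1426)) = 38.
Baby table (1097^j mod 1427 for j=0..37):
  0:1  1:1097  2:448  3:568  4:924  5:458  6:122  7:1123
  8:430  9:800  10:1422  11:223  12:614  13:14  14:1088  15:564
  16:817  17:93  18:704  19:281  20:25  21:312  22:1211  23:1357
  24:268  25:34  26:196  27:962  28:761  29:22  30:1302  31:1294
  32:1080  33:350  34:87  35:1257  36:447  37:898
Giant step factor: 1097^(-38) ≡ 3 (mod 1427).
Scan 831·3^i mod 1427 for i = 0, 1, …:
  i=0: 831   i=1: 1066   i=2: 344   i=3: 1032
  i=4: 242   i=5: 726   i=6: 751   i=7: 826
  i=8: 1051   i=9: 299     …   i=34: 928
  i=35: 1357
Match at i=35, j=23: n = 35·38 + 23 = 1353.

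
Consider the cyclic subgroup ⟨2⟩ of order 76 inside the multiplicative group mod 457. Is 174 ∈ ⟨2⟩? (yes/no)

yes

174 ∈ ⟨2⟩ iff 174^76 ≡ 1 (mod 457), since |⟨2⟩| = 76.
174^76 mod 457 = 1.
Since 1 = 1, 174 lies in the subgroup.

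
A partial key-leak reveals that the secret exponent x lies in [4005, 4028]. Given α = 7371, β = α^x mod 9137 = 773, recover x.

4016

Compute 7371^4005 mod 9137 = 4165, then multiply by 7371 repeatedly:
  7371^4005=4165  7371^4006=9032  7371^4007=2690  7371^4008=700  7371^4009=6432
  7371^4010=7516  7371^4011=2805  7371^4012=7761  7371^4013=8711  7371^4014=3082
  7371^4015=2840  7371^4016=773
Found 773 at exponent 4016.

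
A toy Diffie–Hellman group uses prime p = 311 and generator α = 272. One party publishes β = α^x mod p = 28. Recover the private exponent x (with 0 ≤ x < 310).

Successive powers of 272 modulo 311:
  272^0=1  272^1=272  272^2=277  272^3=82  272^4=223  272^5=11
  272^6=193  272^7=248  272^8=280  272^9=276  272^10=121  272^11=257
  272^12=240  272^13=281  272^14=237  272^15=87  272^16=28
So 272^16 ≡ 28 (mod 311), giving x = 16.

16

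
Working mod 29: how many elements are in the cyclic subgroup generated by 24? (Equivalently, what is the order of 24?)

The order of 24 must divide p − 1 = 28 = 2^2 · 7.
Divisors: 1, 2, 4, 7, 14, 28.
Check each in increasing order: 24^1 ≡ 24;  24^2 ≡ 25;  24^4 ≡ 16;  24^7 ≡ 1.
Smallest exponent giving 1 is 7.

7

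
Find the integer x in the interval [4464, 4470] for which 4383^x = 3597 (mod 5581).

Compute 4383^4464 mod 5581 = 4528, then multiply by 4383 repeatedly:
  4383^4464=4528  4383^4465=188  4383^4466=3597
Found 3597 at exponent 4466.

4466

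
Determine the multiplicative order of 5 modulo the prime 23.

The order of 5 must divide p − 1 = 22 = 2 · 11.
Divisors: 1, 2, 11, 22.
Check each in increasing order: 5^1 ≡ 5;  5^2 ≡ 2;  5^11 ≡ 22;  5^22 ≡ 1.
Smallest exponent giving 1 is 22.

22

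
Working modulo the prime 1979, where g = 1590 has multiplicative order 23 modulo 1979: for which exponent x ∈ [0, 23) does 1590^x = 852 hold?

12

Successive powers of 1590 modulo 1979:
  1590^0=1  1590^1=1590  1590^2=917  1590^3=1486  1590^4=1793  1590^5=1110
  1590^6=1611  1590^7=664  1590^8=953  1590^9=1335  1590^10=1162  1590^11=1173
  1590^12=852
So 1590^12 ≡ 852 (mod 1979), giving x = 12.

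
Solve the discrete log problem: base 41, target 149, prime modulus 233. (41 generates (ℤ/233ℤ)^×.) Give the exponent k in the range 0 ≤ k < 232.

Baby-step giant-step with m = ceil(sqrt(232)) = 16.
Baby table (41^j mod 233 for j=0..15):
  0:1  1:41  2:50  3:186  4:170  5:213  6:112  7:165
  8:8  9:95  10:167  11:90  12:195  13:73  14:197  15:155
Giant step factor: 41^(-16) ≡ 142 (mod 233).
Scan 149·142^i mod 233 for i = 0, 1, …:
  i=0: 149   i=1: 188   i=2: 134   i=3: 155
Match at i=3, j=15: k = 3·16 + 15 = 63.

63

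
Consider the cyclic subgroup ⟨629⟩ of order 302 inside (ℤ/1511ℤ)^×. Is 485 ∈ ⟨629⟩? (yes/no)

485 ∈ ⟨629⟩ iff 485^302 ≡ 1 (mod 1511), since |⟨629⟩| = 302.
485^302 mod 1511 = 1.
Since 1 = 1, 485 lies in the subgroup.

yes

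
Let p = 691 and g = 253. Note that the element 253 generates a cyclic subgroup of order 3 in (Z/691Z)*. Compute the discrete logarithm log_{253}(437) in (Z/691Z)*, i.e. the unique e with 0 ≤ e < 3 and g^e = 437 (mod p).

2

Successive powers of 253 modulo 691:
  253^0=1  253^1=253  253^2=437
So 253^2 ≡ 437 (mod 691), giving e = 2.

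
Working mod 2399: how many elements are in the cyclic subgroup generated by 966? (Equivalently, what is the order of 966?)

The order of 966 must divide p − 1 = 2398 = 2 · 11 · 109.
Divisors: 1, 2, 11, 22, 109, 218, 1199, 2398.
Check each in increasing order: 966^1 ≡ 966;  966^2 ≡ 2344;  966^11 ≡ 2148;  966^22 ≡ 627;  966^109 ≡ 1430;  966^218 ≡ 952;  966^1199 ≡ 1.
Smallest exponent giving 1 is 1199.

1199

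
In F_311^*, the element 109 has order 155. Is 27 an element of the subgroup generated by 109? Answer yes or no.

yes

27 ∈ ⟨109⟩ iff 27^155 ≡ 1 (mod 311), since |⟨109⟩| = 155.
27^155 mod 311 = 1.
Since 1 = 1, 27 lies in the subgroup.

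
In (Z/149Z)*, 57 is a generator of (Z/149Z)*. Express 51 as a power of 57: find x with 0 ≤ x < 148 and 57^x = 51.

Baby-step giant-step with m = ceil(sqrt(148)) = 13.
Baby table (57^j mod 149 for j=0..12):
  0:1  1:57  2:120  3:135  4:96  5:108  6:47  7:146
  8:127  9:87  10:42  11:10  12:123
Giant step factor: 57^(-13) ≡ 56 (mod 149).
Scan 51·56^i mod 149 for i = 0, 1, …:
  i=0: 51   i=1: 25   i=2: 59   i=3: 26
  i=4: 115   i=5: 33   i=6: 60   i=7: 82
  i=8: 122   i=9: 127
Match at i=9, j=8: x = 9·13 + 8 = 125.

125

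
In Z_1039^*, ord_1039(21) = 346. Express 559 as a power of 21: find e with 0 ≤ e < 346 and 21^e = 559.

48

Baby-step giant-step with m = ceil(sqrt(346)) = 19.
Baby table (21^j mod 1039 for j=0..18):
  0:1  1:21  2:441  3:949  4:188  5:831  6:827  7:743
  8:18  9:378  10:665  11:458  12:267  13:412  14:340  15:906
  16:324  17:570  18:541
Giant step factor: 21^(-19) ≡ 657 (mod 1039).
Scan 559·657^i mod 1039 for i = 0, 1, …:
  i=0: 559   i=1: 496   i=2: 665
Match at i=2, j=10: e = 2·19 + 10 = 48.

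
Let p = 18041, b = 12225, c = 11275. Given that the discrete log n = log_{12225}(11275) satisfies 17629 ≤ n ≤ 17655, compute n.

17642

Compute 12225^17629 mod 18041 = 11665, then multiply by 12225 repeatedly:
  12225^17629=11665  12225^17630=8561  12225^17631=2384  12225^17632=8185  12225^17633=6239
  12225^17634=12468  12225^17635=10932  12225^17636=14013  12225^17637=9630  12225^17638=9225
  12225^17639=1334  12225^17640=17127  12225^17641=11770  12225^17642=11275
Found 11275 at exponent 17642.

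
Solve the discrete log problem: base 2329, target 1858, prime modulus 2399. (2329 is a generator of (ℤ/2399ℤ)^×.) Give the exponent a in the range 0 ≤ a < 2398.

677

Baby-step giant-step with m = ceil(sqrt(2398)) = 49.
Baby table (2329^j mod 2399 for j=0..48):
  0:1  1:2329  2:102  3:57  4:808  5:1016  6:850  7:475
  8:336  9:470  10:686  11:2359  12:401  13:718  14:119  15:1266
  16:143  17:1985  18:192  19:954  20:392  21:1348  22:1600  23:753
  24:68  25:38  26:2138  27:1477  28:2166  29:1916  30:224  31:1113
  32:1257  33:773  34:1067  35:2078  36:879  37:844  38:895  39:2123
  40:128  41:636  42:1061  43:99  44:267  45:502  46:845  47:825
  48:2225
Giant step factor: 2329^(-49) ≡ 402 (mod 2399).
Scan 1858·402^i mod 2399 for i = 0, 1, …:
  i=0: 1858   i=1: 827   i=2: 1392   i=3: 617
  i=4: 937   i=5: 31   i=6: 467   i=7: 612
  i=8: 1326   i=9: 474   i=10: 1027   i=11: 226
  i=12: 2089   i=13: 128
Match at i=13, j=40: a = 13·49 + 40 = 677.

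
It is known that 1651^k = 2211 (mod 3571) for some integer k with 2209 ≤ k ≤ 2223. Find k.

Compute 1651^2209 mod 3571 = 1196, then multiply by 1651 repeatedly:
  1651^2209=1196  1651^2210=3404  1651^2211=2821  1651^2212=887  1651^2213=327
  1651^2214=656  1651^2215=1043  1651^2216=771  1651^2217=1645  1651^2218=1935
  1651^2219=2211
Found 2211 at exponent 2219.

2219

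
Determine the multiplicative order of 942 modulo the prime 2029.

2028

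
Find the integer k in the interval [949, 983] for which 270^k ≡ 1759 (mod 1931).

Compute 270^949 mod 1931 = 842, then multiply by 270 repeatedly:
  270^949=842  270^950=1413  270^951=1103  270^952=436  270^953=1860
  270^954=140  270^955=1111  270^956=665  270^957=1898  270^958=745
  270^959=326  270^960=1125  270^961=583  270^962=999  270^963=1321
  270^964=1366  270^965=1930  270^966=1661  270^967=478  270^968=1614
  270^969=1305  270^970=908  270^971=1854  270^972=451  270^973=117
  270^974=694  270^975=73  270^976=400  270^977=1795  270^978=1900
  270^979=1285  270^980=1301  270^981=1759
Found 1759 at exponent 981.

981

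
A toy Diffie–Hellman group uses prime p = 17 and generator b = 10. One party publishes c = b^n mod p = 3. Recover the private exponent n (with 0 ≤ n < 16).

Successive powers of 10 modulo 17:
  10^0=1  10^1=10  10^2=15  10^3=14  10^4=4  10^5=6
  10^6=9  10^7=5  10^8=16  10^9=7  10^10=2  10^11=3
So 10^11 ≡ 3 (mod 17), giving n = 11.

11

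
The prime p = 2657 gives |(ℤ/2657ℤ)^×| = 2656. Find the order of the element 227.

1328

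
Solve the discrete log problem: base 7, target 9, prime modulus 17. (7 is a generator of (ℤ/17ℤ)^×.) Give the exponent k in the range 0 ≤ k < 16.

6

Successive powers of 7 modulo 17:
  7^0=1  7^1=7  7^2=15  7^3=3  7^4=4  7^5=11
  7^6=9
So 7^6 ≡ 9 (mod 17), giving k = 6.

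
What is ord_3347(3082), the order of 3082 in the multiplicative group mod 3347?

The order of 3082 must divide p − 1 = 3346 = 2 · 7 · 239.
Divisors: 1, 2, 7, 14, 239, 478, 1673, 3346.
Check each in increasing order: 3082^1 ≡ 3082;  3082^2 ≡ 3285;  3082^7 ≡ 2377;  3082^14 ≡ 393;  3082^239 ≡ 3346;  3082^478 ≡ 1.
Smallest exponent giving 1 is 478.

478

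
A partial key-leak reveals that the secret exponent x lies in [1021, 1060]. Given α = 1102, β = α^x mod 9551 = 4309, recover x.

1031

Compute 1102^1021 mod 9551 = 1430, then multiply by 1102 repeatedly:
  1102^1021=1430  1102^1022=9496  1102^1023=6247  1102^1024=7474  1102^1025=3386
  1102^1026=6482  1102^1027=8567  1102^1028=4446  1102^1029=9380  1102^1030=2578
  1102^1031=4309
Found 4309 at exponent 1031.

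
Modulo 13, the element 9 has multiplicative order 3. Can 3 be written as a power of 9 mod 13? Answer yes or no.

⟨9⟩ has order 3; its elements mod 13 are {1, 3, 9}.
3 is in this set.

yes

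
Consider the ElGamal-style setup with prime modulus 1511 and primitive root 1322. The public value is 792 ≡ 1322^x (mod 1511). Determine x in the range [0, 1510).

Baby-step giant-step with m = ceil(sqrt(1510)) = 39.
Baby table (1322^j mod 1511 for j=0..38):
  0:1  1:1322  2:968  3:1390  4:204  5:730  6:1042  7:1003
  8:819  9:842  10:1028  11:627  12:866  13:1025  14:1194  15:984
  16:1388  17:582  18:305  19:1284  20:595  21:870  22:269  23:533
  24:500  25:693  26:480  27:1451  28:763  29:849  30:1216  31:1359
  32:19  33:942  34:260  35:723  36:854  37:271  38:155
Giant step factor: 1322^(-39) ≡ 1199 (mod 1511).
Scan 792·1199^i mod 1511 for i = 0, 1, …:
  i=0: 792   i=1: 700   i=2: 695   i=3: 744
  i=4: 566   i=5: 195   i=6: 1111   i=7: 898
  i=8: 870
Match at i=8, j=21: x = 8·39 + 21 = 333.

333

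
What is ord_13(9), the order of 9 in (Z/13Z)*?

3

The order of 9 must divide p − 1 = 12 = 2^2 · 3.
Divisors: 1, 2, 3, 4, 6, 12.
Check each in increasing order: 9^1 ≡ 9;  9^2 ≡ 3;  9^3 ≡ 1.
Smallest exponent giving 1 is 3.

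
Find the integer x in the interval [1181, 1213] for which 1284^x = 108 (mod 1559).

Compute 1284^1181 mod 1559 = 1240, then multiply by 1284 repeatedly:
  1284^1181=1240  1284^1182=421  1284^1183=1150  1284^1184=227  1284^1185=1494
  1284^1186=726  1284^1187=1461  1284^1188=447  1284^1189=236  1284^1190=578
  1284^1191=68  1284^1192=8  1284^1193=918  1284^1194=108
Found 108 at exponent 1194.

1194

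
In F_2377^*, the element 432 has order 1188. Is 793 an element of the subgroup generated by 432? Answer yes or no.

yes

793 ∈ ⟨432⟩ iff 793^1188 ≡ 1 (mod 2377), since |⟨432⟩| = 1188.
793^1188 mod 2377 = 1.
Since 1 = 1, 793 lies in the subgroup.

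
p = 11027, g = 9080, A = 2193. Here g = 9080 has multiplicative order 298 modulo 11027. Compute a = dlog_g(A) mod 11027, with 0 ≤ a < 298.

173

Baby-step giant-step with m = ceil(sqrt(298)) = 18.
Baby table (9080^j mod 11027 for j=0..17):
  0:1  1:9080  2:8548  3:7814  4:3402  5:3533  6:2097  7:8158
  8:6281  9:10863  10:10552  11:9584  12:8663  13:4449  14:5019  15:8956
  16:7382  17:6454
Giant step factor: 9080^(-18) ≡ 8884 (mod 11027).
Scan 2193·8884^i mod 11027 for i = 0, 1, …:
  i=0: 2193   i=1: 8930   i=2: 5882   i=3: 9762
  i=4: 9280   i=5: 5668   i=6: 5230   i=7: 6569
  i=8: 4112   i=9: 9584
Match at i=9, j=11: a = 9·18 + 11 = 173.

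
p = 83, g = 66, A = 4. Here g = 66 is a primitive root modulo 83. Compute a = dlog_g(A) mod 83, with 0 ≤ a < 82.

Baby-step giant-step with m = ceil(sqrt(82)) = 10.
Baby table (66^j mod 83 for j=0..9):
  0:1  1:66  2:40  3:67  4:23  5:24  6:7  7:47
  8:31  9:54
Giant step factor: 66^(-10) ≡ 33 (mod 83).
Scan 4·33^i mod 83 for i = 0, 1, …:
  i=0: 4   i=1: 49   i=2: 40
Match at i=2, j=2: a = 2·10 + 2 = 22.

22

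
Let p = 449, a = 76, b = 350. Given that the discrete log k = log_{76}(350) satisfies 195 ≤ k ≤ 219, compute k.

210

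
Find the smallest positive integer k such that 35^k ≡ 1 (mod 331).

330

The order of 35 must divide p − 1 = 330 = 2 · 3 · 5 · 11.
Divisors: 1, 2, 3, 5, 6, 10, 11, 15, 22, 30, 33, 55, 66, 110, 165, 330.
Check each in increasing order: 35^1 ≡ 35;  35^2 ≡ 232;  35^3 ≡ 176;  35^5 ≡ 119;  35^6 ≡ 193;  35^10 ≡ 259;  35^11 ≡ 128;  35^15 ≡ 38;  35^22 ≡ 165;  35^30 ≡ 120;  35^33 ≡ 267;  35^55 ≡ 32;  35^66 ≡ 124;  35^110 ≡ 31;  35^165 ≡ 330;  35^330 ≡ 1.
Smallest exponent giving 1 is 330.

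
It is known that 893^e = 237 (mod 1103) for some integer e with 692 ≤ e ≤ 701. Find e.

693

Compute 893^692 mod 1103 = 834, then multiply by 893 repeatedly:
  893^692=834  893^693=237
Found 237 at exponent 693.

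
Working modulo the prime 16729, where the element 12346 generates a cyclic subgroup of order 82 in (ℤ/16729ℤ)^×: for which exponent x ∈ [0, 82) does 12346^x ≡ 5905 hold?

Baby-step giant-step with m = ceil(sqrt(82)) = 10.
Baby table (12346^j mod 16729 for j=0..9):
  0:1  1:12346  2:5797  3:3100  4:13377  5:3754  6:7554  7:14238
  8:10745  9:13529
Giant step factor: 12346^(-10) ≡ 9933 (mod 16729).
Scan 5905·9933^i mod 16729 for i = 0, 1, …:
  i=0: 5905   i=1: 2491   i=2: 912   i=3: 8507
  i=4: 1852   i=5: 10745
Match at i=5, j=8: x = 5·10 + 8 = 58.

58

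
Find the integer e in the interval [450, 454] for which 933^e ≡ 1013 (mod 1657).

451

Compute 933^450 mod 1657 = 1191, then multiply by 933 repeatedly:
  933^450=1191  933^451=1013
Found 1013 at exponent 451.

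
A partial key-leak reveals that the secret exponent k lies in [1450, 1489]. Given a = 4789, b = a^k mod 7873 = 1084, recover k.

1454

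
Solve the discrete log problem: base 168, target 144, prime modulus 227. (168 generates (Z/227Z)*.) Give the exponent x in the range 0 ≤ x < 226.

Baby-step giant-step with m = ceil(sqrt(226)) = 16.
Baby table (168^j mod 227 for j=0..15):
  0:1  1:168  2:76  3:56  4:101  5:170  6:185  7:208
  8:213  9:145  10:71  11:124  12:175  13:117  14:134  15:39
Giant step factor: 168^(-16) ≡ 205 (mod 227).
Scan 144·205^i mod 227 for i = 0, 1, …:
  i=0: 144   i=1: 10   i=2: 7   i=3: 73
  i=4: 210   i=5: 147   i=6: 171   i=7: 97
  i=8: 136   i=9: 186   i=10: 221   i=11: 132
  i=12: 47   i=13: 101
Match at i=13, j=4: x = 13·16 + 4 = 212.

212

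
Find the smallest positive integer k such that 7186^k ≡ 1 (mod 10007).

10006

The order of 7186 must divide p − 1 = 10006 = 2 · 5003.
Divisors: 1, 2, 5003, 10006.
Check each in increasing order: 7186^1 ≡ 7186;  7186^2 ≡ 2476;  7186^5003 ≡ 10006;  7186^10006 ≡ 1.
Smallest exponent giving 1 is 10006.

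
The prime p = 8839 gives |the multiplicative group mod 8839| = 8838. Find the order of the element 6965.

The order of 6965 must divide p − 1 = 8838 = 2 · 3^2 · 491.
Divisors: 1, 2, 3, 6, 9, 18, 491, 982, 1473, 2946, 4419, 8838.
Check each in increasing order: 6965^1 ≡ 6965;  6965^2 ≡ 2793;  6965^3 ≡ 7445;  6965^6 ≡ 7495;  6965^9 ≡ 8507;  6965^18 ≡ 4156;  6965^491 ≡ 6770;  6965^982 ≡ 2685;  6965^1473 ≡ 4466;  6965^2946 ≡ 4372;  6965^4419 ≡ 1.
Smallest exponent giving 1 is 4419.

4419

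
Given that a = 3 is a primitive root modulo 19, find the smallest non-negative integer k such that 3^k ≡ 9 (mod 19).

2

Successive powers of 3 modulo 19:
  3^0=1  3^1=3  3^2=9
So 3^2 ≡ 9 (mod 19), giving k = 2.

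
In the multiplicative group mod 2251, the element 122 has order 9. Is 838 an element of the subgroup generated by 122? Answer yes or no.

yes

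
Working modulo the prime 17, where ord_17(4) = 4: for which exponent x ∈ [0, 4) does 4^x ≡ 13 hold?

3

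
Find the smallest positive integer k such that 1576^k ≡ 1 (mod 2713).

2712

The order of 1576 must divide p − 1 = 2712 = 2^3 · 3 · 113.
Divisors: 1, 2, 3, 4, 6, 8, 12, 24, 113, 226, 339, 452, 678, 904, 1356, 2712.
Check each in increasing order: 1576^1 ≡ 1576;  1576^2 ≡ 1381;  1576^3 ≡ 630;  1576^4 ≡ 2635;  1576^6 ≡ 802;  1576^8 ≡ 658;  1576^12 ≡ 223;  1576^24 ≡ 895;  1576^113 ≡ 531;  1576^226 ≡ 2522;  1576^339 ≡ 1673;  1576^452 ≡ 1212;  1576^678 ≡ 1826;  1576^904 ≡ 1211;  1576^1356 ≡ 2712;  1576^2712 ≡ 1.
Smallest exponent giving 1 is 2712.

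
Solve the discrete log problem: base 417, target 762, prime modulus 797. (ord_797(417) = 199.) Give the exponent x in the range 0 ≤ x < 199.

Baby-step giant-step with m = ceil(sqrt(199)) = 15.
Baby table (417^j mod 797 for j=0..14):
  0:1  1:417  2:143  3:653  4:524  5:130  6:14  7:259
  8:408  9:375  10:163  11:226  12:196  13:438  14:133
Giant step factor: 417^(-15) ≡ 625 (mod 797).
Scan 762·625^i mod 797 for i = 0, 1, …:
  i=0: 762   i=1: 441   i=2: 660   i=3: 451
  i=4: 534   i=5: 604   i=6: 519   i=7: 793
  i=8: 688   i=9: 417
Match at i=9, j=1: x = 9·15 + 1 = 136.

136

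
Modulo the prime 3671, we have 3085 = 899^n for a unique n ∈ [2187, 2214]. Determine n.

Compute 899^2187 mod 3671 = 1121, then multiply by 899 repeatedly:
  899^2187=1121  899^2188=1925  899^2189=1534  899^2190=2441  899^2191=2872
  899^2192=1215  899^2193=1998  899^2194=1083  899^2195=802  899^2196=1482
  899^2197=3416  899^2198=2028  899^2199=2356  899^2200=3548  899^2201=3224
  899^2202=1957  899^2203=934  899^2204=2678  899^2205=3017  899^2206=3085
Found 3085 at exponent 2206.

2206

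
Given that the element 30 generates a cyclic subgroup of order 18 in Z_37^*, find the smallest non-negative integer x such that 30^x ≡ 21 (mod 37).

Successive powers of 30 modulo 37:
  30^0=1  30^1=30  30^2=12  30^3=27  30^4=33  30^5=28
  30^6=26  30^7=3  30^8=16  30^9=36  30^10=7  30^11=25
  30^12=10  30^13=4  30^14=9  30^15=11  30^16=34  30^17=21
So 30^17 ≡ 21 (mod 37), giving x = 17.

17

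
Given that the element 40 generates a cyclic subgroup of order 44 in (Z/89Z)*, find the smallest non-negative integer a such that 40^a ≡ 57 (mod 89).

Successive powers of 40 modulo 89:
  40^0=1  40^1=40  40^2=87  40^3=9  40^4=4  40^5=71
  40^6=81  40^7=36  40^8=16  40^9=17  40^10=57
So 40^10 ≡ 57 (mod 89), giving a = 10.

10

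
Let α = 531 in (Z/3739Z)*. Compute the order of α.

The order of 531 must divide p − 1 = 3738 = 2 · 3 · 7 · 89.
Divisors: 1, 2, 3, 6, 7, 14, 21, 42, 89, 178, 267, 534, 623, 1246, 1869, 3738.
Check each in increasing order: 531^1 ≡ 531;  531^2 ≡ 1536;  531^3 ≡ 514;  531^6 ≡ 2466;  531^7 ≡ 796;  531^14 ≡ 1725;  531^21 ≡ 887;  531^42 ≡ 1579;  531^89 ≡ 2456;  531^178 ≡ 929;  531^267 ≡ 834;  531^534 ≡ 102;  531^623 ≡ 3738;  531^1246 ≡ 1.
Smallest exponent giving 1 is 1246.

1246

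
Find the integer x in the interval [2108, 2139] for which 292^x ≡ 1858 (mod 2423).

2136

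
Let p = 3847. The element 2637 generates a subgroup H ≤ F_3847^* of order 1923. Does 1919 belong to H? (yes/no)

no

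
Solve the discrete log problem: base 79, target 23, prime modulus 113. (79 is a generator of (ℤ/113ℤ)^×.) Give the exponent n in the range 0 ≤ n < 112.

65

Baby-step giant-step with m = ceil(sqrt(112)) = 11.
Baby table (79^j mod 113 for j=0..10):
  0:1  1:79  2:26  3:20  4:111  5:68  6:61  7:73
  8:4  9:90  10:104
Giant step factor: 79^(-11) ≡ 89 (mod 113).
Scan 23·89^i mod 113 for i = 0, 1, …:
  i=0: 23   i=1: 13   i=2: 27   i=3: 30
  i=4: 71   i=5: 104
Match at i=5, j=10: n = 5·11 + 10 = 65.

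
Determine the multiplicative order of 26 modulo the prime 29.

The order of 26 must divide p − 1 = 28 = 2^2 · 7.
Divisors: 1, 2, 4, 7, 14, 28.
Check each in increasing order: 26^1 ≡ 26;  26^2 ≡ 9;  26^4 ≡ 23;  26^7 ≡ 17;  26^14 ≡ 28;  26^28 ≡ 1.
Smallest exponent giving 1 is 28.

28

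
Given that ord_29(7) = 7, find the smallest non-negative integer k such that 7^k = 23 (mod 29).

Successive powers of 7 modulo 29:
  7^0=1  7^1=7  7^2=20  7^3=24  7^4=23
So 7^4 ≡ 23 (mod 29), giving k = 4.

4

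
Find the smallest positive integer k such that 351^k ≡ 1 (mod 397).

The order of 351 must divide p − 1 = 396 = 2^2 · 3^2 · 11.
Divisors: 1, 2, 3, 4, 6, 9, 11, 12, 18, 22, 33, 36, 44, 66, 99, 132, 198, 396.
Check each in increasing order: 351^1 ≡ 351;  351^2 ≡ 131;  351^3 ≡ 326;  351^4 ≡ 90;  351^6 ≡ 277;  351^9 ≡ 183;  351^11 ≡ 153;  351^12 ≡ 108;  351^18 ≡ 141;  351^22 ≡ 383;  351^33 ≡ 240;  351^36 ≡ 31;  351^44 ≡ 196;  351^66 ≡ 35;  351^99 ≡ 63;  351^132 ≡ 34;  351^198 ≡ 396;  351^396 ≡ 1.
Smallest exponent giving 1 is 396.

396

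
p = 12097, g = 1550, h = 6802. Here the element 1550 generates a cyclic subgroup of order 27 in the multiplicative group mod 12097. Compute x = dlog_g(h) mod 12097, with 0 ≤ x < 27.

20

Successive powers of 1550 modulo 12097:
  1550^0=1  1550^1=1550  1550^2=7294  1550^3=7102  1550^4=11927  1550^5=2634
  1550^6=6011  1550^7=2360  1550^8=4706  1550^9=11906  1550^10=6375  1550^11=10098
  1550^12=10479  1550^13=8276  1550^14=4980  1550^15=1114  1550^16=8926  1550^17=8429
  1550^18=190  1550^19=4172  1550^20=6802
So 1550^20 ≡ 6802 (mod 12097), giving x = 20.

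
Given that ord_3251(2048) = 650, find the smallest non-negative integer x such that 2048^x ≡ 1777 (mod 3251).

487

Baby-step giant-step with m = ceil(sqrt(650)) = 26.
Baby table (2048^j mod 3251 for j=0..25):
  0:1  1:2048  2:514  3:2599  4:865  5:2976  6:2474  7:1694
  8:495  9:2699  10:852  11:2360  12:2294  13:417  14:2254  15:3023
  16:1200  17:3095  18:2361  19:1091  20:931  21:1602  22:637  23:925
  24:2318  25:804
Giant step factor: 2048^(-26) ≡ 2716 (mod 3251).
Scan 1777·2716^i mod 3251 for i = 0, 1, …:
  i=0: 1777   i=1: 1848   i=2: 2875   i=3: 2849
  i=4: 504   i=5: 193   i=6: 777   i=7: 433
  i=8: 2417   i=9: 803     …   i=17: 794
  i=18: 1091
Match at i=18, j=19: x = 18·26 + 19 = 487.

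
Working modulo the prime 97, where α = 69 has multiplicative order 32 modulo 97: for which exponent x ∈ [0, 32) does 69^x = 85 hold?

Successive powers of 69 modulo 97:
  69^0=1  69^1=69  69^2=8  69^3=67  69^4=64  69^5=51
  69^6=27  69^7=20  69^8=22  69^9=63  69^10=79  69^11=19
  69^12=50  69^13=55  69^14=12  69^15=52  69^16=96  69^17=28
  69^18=89  69^19=30  69^20=33  69^21=46  69^22=70  69^23=77
  69^24=75  69^25=34  69^26=18  69^27=78  69^28=47  69^29=42
  69^30=85
So 69^30 ≡ 85 (mod 97), giving x = 30.

30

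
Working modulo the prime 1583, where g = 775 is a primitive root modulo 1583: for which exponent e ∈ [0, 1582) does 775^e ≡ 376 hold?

Baby-step giant-step with m = ceil(sqrt(1582)) = 40.
Baby table (775^j mod 1583 for j=0..39):
  0:1  1:775  2:668  3:59  4:1401  5:1420  6:315  7:343
  8:1464  9:1172  10:1241  11:894  12:1079  13:401  14:507  15:341
  16:1497  17:1419  18:1123  19:1258  20:1405  21:1354  22:1404  23:579
  24:736  25:520  26:918  27:683  28:603  29:340  30:722  31:751
  32:1064  33:1440  34:1568  35:1039  36:1061  37:698  38:1147  39:862
Giant step factor: 775^(-40) ≡ 66 (mod 1583).
Scan 376·66^i mod 1583 for i = 0, 1, …:
  i=0: 376   i=1: 1071   i=2: 1034   i=3: 175
  i=4: 469   i=5: 877   i=6: 894
Match at i=6, j=11: e = 6·40 + 11 = 251.

251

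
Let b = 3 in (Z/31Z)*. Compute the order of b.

30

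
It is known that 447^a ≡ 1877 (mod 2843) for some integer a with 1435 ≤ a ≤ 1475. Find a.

1441

Compute 447^1435 mod 2843 = 395, then multiply by 447 repeatedly:
  447^1435=395  447^1436=299  447^1437=32  447^1438=89  447^1439=2824
  447^1440=36  447^1441=1877
Found 1877 at exponent 1441.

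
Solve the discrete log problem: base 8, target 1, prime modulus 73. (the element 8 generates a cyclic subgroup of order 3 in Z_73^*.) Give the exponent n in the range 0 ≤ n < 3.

Successive powers of 8 modulo 73:
  8^0=1
So 8^0 ≡ 1 (mod 73), giving n = 0.

0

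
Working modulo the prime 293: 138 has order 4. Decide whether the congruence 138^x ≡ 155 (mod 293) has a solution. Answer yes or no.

⟨138⟩ has order 4; its elements mod 293 are {1, 138, 155, 292}.
155 is in this set.

yes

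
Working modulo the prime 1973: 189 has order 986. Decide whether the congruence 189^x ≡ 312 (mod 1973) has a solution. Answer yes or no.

312 ∈ ⟨189⟩ iff 312^986 ≡ 1 (mod 1973), since |⟨189⟩| = 986.
312^986 mod 1973 = 1.
Since 1 = 1, 312 lies in the subgroup.

yes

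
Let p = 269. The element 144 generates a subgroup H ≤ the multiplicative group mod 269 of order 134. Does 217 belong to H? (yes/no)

yes

217 ∈ ⟨144⟩ iff 217^134 ≡ 1 (mod 269), since |⟨144⟩| = 134.
217^134 mod 269 = 1.
Since 1 = 1, 217 lies in the subgroup.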